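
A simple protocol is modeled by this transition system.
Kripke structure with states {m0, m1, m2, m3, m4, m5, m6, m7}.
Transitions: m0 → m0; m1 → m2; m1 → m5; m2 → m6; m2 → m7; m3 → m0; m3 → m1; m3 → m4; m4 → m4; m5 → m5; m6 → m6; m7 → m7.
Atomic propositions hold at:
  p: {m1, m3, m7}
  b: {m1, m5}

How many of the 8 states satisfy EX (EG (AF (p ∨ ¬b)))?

7

Sat(¬b) = {m0, m2, m3, m4, m6, m7}
Sat(p ∨ ¬b) = {m0, m1, m2, m3, m4, m6, m7}
AF (p ∨ ¬b): least fixpoint, start Z0 = {m0, m1, m2, m3, m4, m6, m7}, add states with every successor in Z. Already a fixed point.
Sat(AF (p ∨ ¬b)) = {m0, m1, m2, m3, m4, m6, m7}
EG (AF (p ∨ ¬b)): greatest fixpoint, start Z0 = {m0, m1, m2, m3, m4, m6, m7}, keep only states in Sat with some successor in Z. Already a fixed point.
Sat(EG (AF (p ∨ ¬b))) = {m0, m1, m2, m3, m4, m6, m7}
Sat(EX (EG (AF (p ∨ ¬b)))) = {s : some successor in {m0, m1, m2, m3, m4, m6, m7}} = {m0, m1, m2, m3, m4, m6, m7}
|Sat(EX (EG (AF (p ∨ ¬b))))| = |{m0, m1, m2, m3, m4, m6, m7}| = 7.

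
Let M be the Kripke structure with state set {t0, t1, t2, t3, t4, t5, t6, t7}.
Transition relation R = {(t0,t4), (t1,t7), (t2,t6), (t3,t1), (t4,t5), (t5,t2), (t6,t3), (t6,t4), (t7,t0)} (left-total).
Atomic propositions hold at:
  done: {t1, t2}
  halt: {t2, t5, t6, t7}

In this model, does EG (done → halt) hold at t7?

Sat(done → halt) = {t0, t2, t3, t4, t5, t6, t7}
EG (done → halt): greatest fixpoint, start Z0 = {t0, t2, t3, t4, t5, t6, t7}, keep only states in Sat with some successor in Z. Z1 = {t0, t2, t4, t5, t6, t7}; fixed.
Sat(EG (done → halt)) = {t0, t2, t4, t5, t6, t7}
t7 ∈ Sat(EG (done → halt)) = {t0, t2, t4, t5, t6, t7}, so the formula holds at t7.

Yes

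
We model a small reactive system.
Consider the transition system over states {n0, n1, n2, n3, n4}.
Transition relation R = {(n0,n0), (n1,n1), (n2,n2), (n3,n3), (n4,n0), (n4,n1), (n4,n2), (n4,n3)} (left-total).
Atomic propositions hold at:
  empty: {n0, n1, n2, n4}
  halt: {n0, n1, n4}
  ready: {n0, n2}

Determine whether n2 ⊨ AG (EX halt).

No

Sat(EX halt) = {s : some successor in {n0, n1, n4}} = {n0, n1, n4}
AG (EX halt): greatest fixpoint, start Z0 = {n0, n1, n4}, keep only states in Sat with every successor in Z. Z1 = {n0, n1}; fixed.
Sat(AG (EX halt)) = {n0, n1}
n2 ∉ Sat(AG (EX halt)) = {n0, n1}, so the formula does not hold at n2.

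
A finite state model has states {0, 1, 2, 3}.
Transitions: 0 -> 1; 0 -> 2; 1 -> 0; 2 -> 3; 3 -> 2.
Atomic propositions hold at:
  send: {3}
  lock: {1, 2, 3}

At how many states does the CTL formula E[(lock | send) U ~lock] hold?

Sat(lock | send) = {1, 2, 3}
Sat(~lock) = {0}
E[(lock | send) U ~lock]: least fixpoint, start Z0 = Sat(~lock) = {0}, add states in Sat(lock | send) with some successor in Z. Z1 = {0, 1}; fixed.
Sat(E[(lock | send) U ~lock]) = {0, 1}
|Sat(E[(lock | send) U ~lock])| = |{0, 1}| = 2.

2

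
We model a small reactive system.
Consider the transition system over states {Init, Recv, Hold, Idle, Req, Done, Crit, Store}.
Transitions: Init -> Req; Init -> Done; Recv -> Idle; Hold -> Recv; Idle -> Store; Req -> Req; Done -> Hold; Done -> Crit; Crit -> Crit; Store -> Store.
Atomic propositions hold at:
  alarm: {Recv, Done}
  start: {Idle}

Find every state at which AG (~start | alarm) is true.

{Req, Crit, Store}

Sat(~start) = {Init, Recv, Hold, Req, Done, Crit, Store}
Sat(~start | alarm) = {Init, Recv, Hold, Req, Done, Crit, Store}
AG (~start | alarm): greatest fixpoint, start Z0 = {Init, Recv, Hold, Req, Done, Crit, Store}, keep only states in Sat with every successor in Z. Z1 = {Init, Hold, Req, Done, Crit, Store}; Z2 = {Init, Req, Done, Crit, Store}; Z3 = {Init, Req, Crit, Store}; Z4 = {Req, Crit, Store}; fixed.
Sat(AG (~start | alarm)) = {Req, Crit, Store}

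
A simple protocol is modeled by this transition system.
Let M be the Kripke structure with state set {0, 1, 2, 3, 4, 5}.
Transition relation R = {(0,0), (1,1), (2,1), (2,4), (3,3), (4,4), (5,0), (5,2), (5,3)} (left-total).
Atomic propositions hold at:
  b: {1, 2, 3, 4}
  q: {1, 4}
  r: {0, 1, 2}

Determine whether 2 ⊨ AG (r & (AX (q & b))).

No

Sat(q & b) = {1, 4}
Sat(AX (q & b)) = {s : every successor in {1, 4}} = {1, 2, 4}
Sat(r & (AX (q & b))) = {1, 2}
AG (r & (AX (q & b))): greatest fixpoint, start Z0 = {1, 2}, keep only states in Sat with every successor in Z. Z1 = {1}; fixed.
Sat(AG (r & (AX (q & b)))) = {1}
2 ∉ Sat(AG (r & (AX (q & b)))) = {1}, so the formula does not hold at 2.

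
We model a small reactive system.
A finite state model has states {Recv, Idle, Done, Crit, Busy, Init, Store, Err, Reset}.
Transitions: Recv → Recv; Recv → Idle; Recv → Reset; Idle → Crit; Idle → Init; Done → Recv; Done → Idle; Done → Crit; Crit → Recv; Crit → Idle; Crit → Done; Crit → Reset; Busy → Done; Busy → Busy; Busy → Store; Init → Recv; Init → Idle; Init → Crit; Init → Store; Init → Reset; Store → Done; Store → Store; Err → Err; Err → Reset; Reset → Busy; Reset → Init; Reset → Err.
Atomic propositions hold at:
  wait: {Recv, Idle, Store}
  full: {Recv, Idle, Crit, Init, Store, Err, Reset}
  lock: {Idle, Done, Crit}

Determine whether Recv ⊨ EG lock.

EG lock: greatest fixpoint, start Z0 = {Idle, Done, Crit}, keep only states in Sat with some successor in Z. Already a fixed point.
Sat(EG lock) = {Idle, Done, Crit}
Recv ∉ Sat(EG lock) = {Idle, Done, Crit}, so the formula does not hold at Recv.

No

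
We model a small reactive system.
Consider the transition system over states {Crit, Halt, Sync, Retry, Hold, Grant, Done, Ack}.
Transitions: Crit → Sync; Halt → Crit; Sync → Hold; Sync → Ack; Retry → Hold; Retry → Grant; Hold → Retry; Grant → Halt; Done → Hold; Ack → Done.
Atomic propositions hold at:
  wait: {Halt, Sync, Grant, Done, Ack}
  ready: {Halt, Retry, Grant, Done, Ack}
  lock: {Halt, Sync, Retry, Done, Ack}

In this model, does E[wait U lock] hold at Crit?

No

E[wait U lock]: least fixpoint, start Z0 = Sat(lock) = {Halt, Sync, Retry, Done, Ack}, add states in Sat(wait) with some successor in Z. Z1 = {Halt, Sync, Retry, Grant, Done, Ack}; fixed.
Sat(E[wait U lock]) = {Halt, Sync, Retry, Grant, Done, Ack}
Crit ∉ Sat(E[wait U lock]) = {Halt, Sync, Retry, Grant, Done, Ack}, so the formula does not hold at Crit.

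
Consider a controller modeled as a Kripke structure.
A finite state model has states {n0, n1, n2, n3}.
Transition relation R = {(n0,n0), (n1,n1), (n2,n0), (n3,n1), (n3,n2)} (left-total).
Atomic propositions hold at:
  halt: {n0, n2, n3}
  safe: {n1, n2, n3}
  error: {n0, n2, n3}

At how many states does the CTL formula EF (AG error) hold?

AG error: greatest fixpoint, start Z0 = {n0, n2, n3}, keep only states in Sat with every successor in Z. Z1 = {n0, n2}; fixed.
Sat(AG error) = {n0, n2}
EF (AG error): least fixpoint, start Z0 = {n0, n2}, add states with some successor in Z. Z1 = {n0, n2, n3}; fixed.
Sat(EF (AG error)) = {n0, n2, n3}
|Sat(EF (AG error))| = |{n0, n2, n3}| = 3.

3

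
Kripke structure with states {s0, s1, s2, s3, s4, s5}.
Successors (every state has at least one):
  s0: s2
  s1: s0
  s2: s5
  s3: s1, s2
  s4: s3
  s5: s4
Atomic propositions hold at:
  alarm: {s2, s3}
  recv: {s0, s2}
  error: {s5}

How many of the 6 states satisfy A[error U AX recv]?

Sat(AX recv) = {s : every successor in {s0, s2}} = {s0, s1}
A[error U AX recv]: least fixpoint, start Z0 = Sat(AX recv) = {s0, s1}, add states in Sat(error) with every successor in Z. Already a fixed point.
Sat(A[error U AX recv]) = {s0, s1}
|Sat(A[error U AX recv])| = |{s0, s1}| = 2.

2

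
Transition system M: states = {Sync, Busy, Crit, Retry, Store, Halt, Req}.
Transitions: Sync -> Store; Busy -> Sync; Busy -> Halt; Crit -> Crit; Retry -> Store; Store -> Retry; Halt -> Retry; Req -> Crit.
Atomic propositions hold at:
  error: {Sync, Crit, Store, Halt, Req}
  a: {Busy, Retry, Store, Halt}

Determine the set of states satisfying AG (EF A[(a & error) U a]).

{Sync, Busy, Retry, Store, Halt}

Sat(a & error) = {Store, Halt}
A[(a & error) U a]: least fixpoint, start Z0 = Sat(a) = {Busy, Retry, Store, Halt}, add states in Sat(a & error) with every successor in Z. Already a fixed point.
Sat(A[(a & error) U a]) = {Busy, Retry, Store, Halt}
EF A[(a & error) U a]: least fixpoint, start Z0 = {Busy, Retry, Store, Halt}, add states with some successor in Z. Z1 = {Sync, Busy, Retry, Store, Halt}; fixed.
Sat(EF A[(a & error) U a]) = {Sync, Busy, Retry, Store, Halt}
AG (EF A[(a & error) U a]): greatest fixpoint, start Z0 = {Sync, Busy, Retry, Store, Halt}, keep only states in Sat with every successor in Z. Already a fixed point.
Sat(AG (EF A[(a & error) U a])) = {Sync, Busy, Retry, Store, Halt}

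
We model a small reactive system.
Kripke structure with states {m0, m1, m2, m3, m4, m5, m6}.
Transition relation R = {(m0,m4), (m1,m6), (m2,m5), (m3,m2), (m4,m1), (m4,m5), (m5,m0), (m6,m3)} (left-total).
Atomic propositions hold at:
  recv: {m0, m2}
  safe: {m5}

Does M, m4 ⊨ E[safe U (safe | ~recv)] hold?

Yes

Sat(~recv) = {m1, m3, m4, m5, m6}
Sat(safe | ~recv) = {m1, m3, m4, m5, m6}
E[safe U (safe | ~recv)]: least fixpoint, start Z0 = Sat((safe | ~recv)) = {m1, m3, m4, m5, m6}, add states in Sat(safe) with some successor in Z. Already a fixed point.
Sat(E[safe U (safe | ~recv)]) = {m1, m3, m4, m5, m6}
m4 ∈ Sat(E[safe U (safe | ~recv)]) = {m1, m3, m4, m5, m6}, so the formula holds at m4.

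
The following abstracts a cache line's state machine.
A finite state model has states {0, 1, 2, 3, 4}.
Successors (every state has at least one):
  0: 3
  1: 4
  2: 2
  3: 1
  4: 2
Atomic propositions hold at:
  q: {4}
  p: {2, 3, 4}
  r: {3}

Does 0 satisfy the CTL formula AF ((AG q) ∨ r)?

AG q: greatest fixpoint, start Z0 = {4}, keep only states in Sat with every successor in Z. Z1 = ∅; fixed.
Sat(AG q) = ∅
Sat((AG q) ∨ r) = {3}
AF ((AG q) ∨ r): least fixpoint, start Z0 = {3}, add states with every successor in Z. Z1 = {0, 3}; fixed.
Sat(AF ((AG q) ∨ r)) = {0, 3}
0 ∈ Sat(AF ((AG q) ∨ r)) = {0, 3}, so the formula holds at 0.

Yes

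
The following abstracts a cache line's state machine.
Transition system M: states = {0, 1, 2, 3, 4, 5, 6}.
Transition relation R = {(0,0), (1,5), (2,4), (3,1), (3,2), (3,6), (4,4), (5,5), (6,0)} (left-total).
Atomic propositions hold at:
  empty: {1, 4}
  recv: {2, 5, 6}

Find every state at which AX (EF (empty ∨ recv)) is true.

Sat(empty ∨ recv) = {1, 2, 4, 5, 6}
EF (empty ∨ recv): least fixpoint, start Z0 = {1, 2, 4, 5, 6}, add states with some successor in Z. Z1 = {1, 2, 3, 4, 5, 6}; fixed.
Sat(EF (empty ∨ recv)) = {1, 2, 3, 4, 5, 6}
Sat(AX (EF (empty ∨ recv))) = {s : every successor in {1, 2, 3, 4, 5, 6}} = {1, 2, 3, 4, 5}

{1, 2, 3, 4, 5}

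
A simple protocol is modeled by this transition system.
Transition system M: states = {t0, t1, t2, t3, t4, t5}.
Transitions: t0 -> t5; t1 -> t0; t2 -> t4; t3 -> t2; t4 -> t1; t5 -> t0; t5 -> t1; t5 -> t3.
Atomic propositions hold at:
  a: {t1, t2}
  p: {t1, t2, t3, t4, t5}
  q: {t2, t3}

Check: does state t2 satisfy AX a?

No

Sat(AX a) = {s : every successor in {t1, t2}} = {t3, t4}
t2 ∉ Sat(AX a) = {t3, t4}, so the formula does not hold at t2.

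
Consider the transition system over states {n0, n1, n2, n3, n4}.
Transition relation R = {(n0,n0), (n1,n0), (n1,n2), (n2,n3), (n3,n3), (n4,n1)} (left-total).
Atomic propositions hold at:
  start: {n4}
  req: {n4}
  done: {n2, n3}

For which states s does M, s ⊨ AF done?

{n2, n3}

AF done: least fixpoint, start Z0 = {n2, n3}, add states with every successor in Z. Already a fixed point.
Sat(AF done) = {n2, n3}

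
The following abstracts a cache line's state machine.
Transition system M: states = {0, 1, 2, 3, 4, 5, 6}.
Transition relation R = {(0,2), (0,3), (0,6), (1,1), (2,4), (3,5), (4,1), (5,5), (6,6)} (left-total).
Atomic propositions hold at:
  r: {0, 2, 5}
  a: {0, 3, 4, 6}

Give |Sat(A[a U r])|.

4

A[a U r]: least fixpoint, start Z0 = Sat(r) = {0, 2, 5}, add states in Sat(a) with every successor in Z. Z1 = {0, 2, 3, 5}; fixed.
Sat(A[a U r]) = {0, 2, 3, 5}
|Sat(A[a U r])| = |{0, 2, 3, 5}| = 4.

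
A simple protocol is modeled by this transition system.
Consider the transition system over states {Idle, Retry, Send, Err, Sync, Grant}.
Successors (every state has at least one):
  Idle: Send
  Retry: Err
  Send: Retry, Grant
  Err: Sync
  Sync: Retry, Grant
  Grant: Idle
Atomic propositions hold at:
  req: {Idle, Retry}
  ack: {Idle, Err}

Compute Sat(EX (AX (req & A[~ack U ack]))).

{Send, Sync}

Sat(~ack) = {Retry, Send, Sync, Grant}
A[~ack U ack]: least fixpoint, start Z0 = Sat(ack) = {Idle, Err}, add states in Sat(~ack) with every successor in Z. Z1 = {Idle, Retry, Err, Grant}; Z2 = {Idle, Retry, Send, Err, Sync, Grant}; fixed.
Sat(A[~ack U ack]) = {Idle, Retry, Send, Err, Sync, Grant}
Sat(req & A[~ack U ack]) = {Idle, Retry}
Sat(AX (req & A[~ack U ack])) = {s : every successor in {Idle, Retry}} = {Grant}
Sat(EX (AX (req & A[~ack U ack]))) = {s : some successor in {Grant}} = {Send, Sync}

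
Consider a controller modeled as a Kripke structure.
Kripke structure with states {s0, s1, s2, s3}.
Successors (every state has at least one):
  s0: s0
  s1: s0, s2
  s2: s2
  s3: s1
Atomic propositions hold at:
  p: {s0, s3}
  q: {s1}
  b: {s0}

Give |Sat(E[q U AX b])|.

2

Sat(AX b) = {s : every successor in {s0}} = {s0}
E[q U AX b]: least fixpoint, start Z0 = Sat(AX b) = {s0}, add states in Sat(q) with some successor in Z. Z1 = {s0, s1}; fixed.
Sat(E[q U AX b]) = {s0, s1}
|Sat(E[q U AX b])| = |{s0, s1}| = 2.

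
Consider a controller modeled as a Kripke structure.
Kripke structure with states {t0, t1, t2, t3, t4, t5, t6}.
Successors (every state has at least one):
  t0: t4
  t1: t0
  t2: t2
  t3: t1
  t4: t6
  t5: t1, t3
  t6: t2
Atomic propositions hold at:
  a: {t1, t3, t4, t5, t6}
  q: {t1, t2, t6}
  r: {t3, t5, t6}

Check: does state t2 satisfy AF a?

AF a: least fixpoint, start Z0 = {t1, t3, t4, t5, t6}, add states with every successor in Z. Z1 = {t0, t1, t3, t4, t5, t6}; fixed.
Sat(AF a) = {t0, t1, t3, t4, t5, t6}
t2 ∉ Sat(AF a) = {t0, t1, t3, t4, t5, t6}, so the formula does not hold at t2.

No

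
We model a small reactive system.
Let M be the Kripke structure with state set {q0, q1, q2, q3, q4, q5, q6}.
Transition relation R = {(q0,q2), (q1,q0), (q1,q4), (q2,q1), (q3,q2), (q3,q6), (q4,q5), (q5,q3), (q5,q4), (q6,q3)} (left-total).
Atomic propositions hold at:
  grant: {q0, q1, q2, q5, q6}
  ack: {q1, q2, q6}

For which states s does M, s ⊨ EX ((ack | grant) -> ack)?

{q0, q1, q2, q3, q5, q6}

Sat(ack | grant) = {q0, q1, q2, q5, q6}
Sat((ack | grant) -> ack) = {q1, q2, q3, q4, q6}
Sat(EX ((ack | grant) -> ack)) = {s : some successor in {q1, q2, q3, q4, q6}} = {q0, q1, q2, q3, q5, q6}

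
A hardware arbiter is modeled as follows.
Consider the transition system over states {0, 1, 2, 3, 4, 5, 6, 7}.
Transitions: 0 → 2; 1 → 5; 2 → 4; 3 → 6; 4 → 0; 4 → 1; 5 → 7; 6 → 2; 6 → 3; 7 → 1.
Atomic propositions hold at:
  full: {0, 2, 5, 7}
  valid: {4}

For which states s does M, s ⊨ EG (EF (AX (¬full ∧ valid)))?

Sat(¬full) = {1, 3, 4, 6}
Sat(¬full ∧ valid) = {4}
Sat(AX (¬full ∧ valid)) = {s : every successor in {4}} = {2}
EF (AX (¬full ∧ valid)): least fixpoint, start Z0 = {2}, add states with some successor in Z. Z1 = {0, 2, 6}; Z2 = {0, 2, 3, 4, 6}; fixed.
Sat(EF (AX (¬full ∧ valid))) = {0, 2, 3, 4, 6}
EG (EF (AX (¬full ∧ valid))): greatest fixpoint, start Z0 = {0, 2, 3, 4, 6}, keep only states in Sat with some successor in Z. Already a fixed point.
Sat(EG (EF (AX (¬full ∧ valid)))) = {0, 2, 3, 4, 6}

{0, 2, 3, 4, 6}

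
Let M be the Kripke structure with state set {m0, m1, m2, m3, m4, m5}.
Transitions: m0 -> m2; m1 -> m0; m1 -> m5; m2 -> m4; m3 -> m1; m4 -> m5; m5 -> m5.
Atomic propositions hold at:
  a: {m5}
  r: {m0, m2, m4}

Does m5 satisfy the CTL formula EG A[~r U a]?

Sat(~r) = {m1, m3, m5}
A[~r U a]: least fixpoint, start Z0 = Sat(a) = {m5}, add states in Sat(~r) with every successor in Z. Already a fixed point.
Sat(A[~r U a]) = {m5}
EG A[~r U a]: greatest fixpoint, start Z0 = {m5}, keep only states in Sat with some successor in Z. Already a fixed point.
Sat(EG A[~r U a]) = {m5}
m5 ∈ Sat(EG A[~r U a]) = {m5}, so the formula holds at m5.

Yes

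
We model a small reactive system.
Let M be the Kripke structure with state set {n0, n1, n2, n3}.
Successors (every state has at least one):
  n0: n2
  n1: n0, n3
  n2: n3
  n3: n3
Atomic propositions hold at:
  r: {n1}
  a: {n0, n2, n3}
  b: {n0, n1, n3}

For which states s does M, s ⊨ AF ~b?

{n0, n2}

Sat(~b) = {n2}
AF ~b: least fixpoint, start Z0 = {n2}, add states with every successor in Z. Z1 = {n0, n2}; fixed.
Sat(AF ~b) = {n0, n2}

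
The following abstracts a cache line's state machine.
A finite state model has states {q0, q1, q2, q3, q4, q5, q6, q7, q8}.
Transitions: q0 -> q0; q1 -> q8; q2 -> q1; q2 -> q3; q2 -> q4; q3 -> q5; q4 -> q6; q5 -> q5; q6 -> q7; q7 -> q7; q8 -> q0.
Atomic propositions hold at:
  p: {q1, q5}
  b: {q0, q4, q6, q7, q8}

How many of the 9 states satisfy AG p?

1

AG p: greatest fixpoint, start Z0 = {q1, q5}, keep only states in Sat with every successor in Z. Z1 = {q5}; fixed.
Sat(AG p) = {q5}
|Sat(AG p)| = |{q5}| = 1.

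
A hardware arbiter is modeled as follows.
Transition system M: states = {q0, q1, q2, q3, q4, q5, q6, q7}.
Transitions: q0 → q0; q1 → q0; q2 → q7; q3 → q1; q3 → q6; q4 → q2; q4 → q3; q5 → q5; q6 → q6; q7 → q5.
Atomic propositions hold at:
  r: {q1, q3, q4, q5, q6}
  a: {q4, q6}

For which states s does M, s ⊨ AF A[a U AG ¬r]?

Sat(¬r) = {q0, q2, q7}
AG ¬r: greatest fixpoint, start Z0 = {q0, q2, q7}, keep only states in Sat with every successor in Z. Z1 = {q0, q2}; Z2 = {q0}; fixed.
Sat(AG ¬r) = {q0}
A[a U AG ¬r]: least fixpoint, start Z0 = Sat(AG ¬r) = {q0}, add states in Sat(a) with every successor in Z. Already a fixed point.
Sat(A[a U AG ¬r]) = {q0}
AF A[a U AG ¬r]: least fixpoint, start Z0 = {q0}, add states with every successor in Z. Z1 = {q0, q1}; fixed.
Sat(AF A[a U AG ¬r]) = {q0, q1}

{q0, q1}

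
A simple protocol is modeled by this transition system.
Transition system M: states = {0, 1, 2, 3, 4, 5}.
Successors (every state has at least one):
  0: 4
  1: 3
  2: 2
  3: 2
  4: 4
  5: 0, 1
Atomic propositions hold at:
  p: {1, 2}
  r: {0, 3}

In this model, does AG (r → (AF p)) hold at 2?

AF p: least fixpoint, start Z0 = {1, 2}, add states with every successor in Z. Z1 = {1, 2, 3}; fixed.
Sat(AF p) = {1, 2, 3}
Sat(r → (AF p)) = {1, 2, 3, 4, 5}
AG (r → (AF p)): greatest fixpoint, start Z0 = {1, 2, 3, 4, 5}, keep only states in Sat with every successor in Z. Z1 = {1, 2, 3, 4}; fixed.
Sat(AG (r → (AF p))) = {1, 2, 3, 4}
2 ∈ Sat(AG (r → (AF p))) = {1, 2, 3, 4}, so the formula holds at 2.

Yes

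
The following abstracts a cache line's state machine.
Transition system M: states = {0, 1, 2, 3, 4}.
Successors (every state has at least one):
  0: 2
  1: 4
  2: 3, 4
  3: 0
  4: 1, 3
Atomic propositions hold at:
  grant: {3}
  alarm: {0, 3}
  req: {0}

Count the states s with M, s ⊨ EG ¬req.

Sat(¬req) = {1, 2, 3, 4}
EG ¬req: greatest fixpoint, start Z0 = {1, 2, 3, 4}, keep only states in Sat with some successor in Z. Z1 = {1, 2, 4}; fixed.
Sat(EG ¬req) = {1, 2, 4}
|Sat(EG ¬req)| = |{1, 2, 4}| = 3.

3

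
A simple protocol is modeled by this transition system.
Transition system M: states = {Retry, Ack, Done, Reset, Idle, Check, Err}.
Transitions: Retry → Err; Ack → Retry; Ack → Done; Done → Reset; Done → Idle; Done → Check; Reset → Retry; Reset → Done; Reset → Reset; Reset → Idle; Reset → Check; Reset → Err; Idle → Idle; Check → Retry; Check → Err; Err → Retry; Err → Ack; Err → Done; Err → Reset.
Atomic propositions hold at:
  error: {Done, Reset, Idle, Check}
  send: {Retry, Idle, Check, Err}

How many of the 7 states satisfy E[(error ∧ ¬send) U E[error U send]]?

Sat(¬send) = {Ack, Done, Reset}
Sat(error ∧ ¬send) = {Done, Reset}
E[error U send]: least fixpoint, start Z0 = Sat(send) = {Retry, Idle, Check, Err}, add states in Sat(error) with some successor in Z. Z1 = {Retry, Done, Reset, Idle, Check, Err}; fixed.
Sat(E[error U send]) = {Retry, Done, Reset, Idle, Check, Err}
E[(error ∧ ¬send) U E[error U send]]: least fixpoint, start Z0 = Sat(E[error U send]) = {Retry, Done, Reset, Idle, Check, Err}, add states in Sat(error ∧ ¬send) with some successor in Z. Already a fixed point.
Sat(E[(error ∧ ¬send) U E[error U send]]) = {Retry, Done, Reset, Idle, Check, Err}
|Sat(E[(error ∧ ¬send) U E[error U send]])| = |{Retry, Done, Reset, Idle, Check, Err}| = 6.

6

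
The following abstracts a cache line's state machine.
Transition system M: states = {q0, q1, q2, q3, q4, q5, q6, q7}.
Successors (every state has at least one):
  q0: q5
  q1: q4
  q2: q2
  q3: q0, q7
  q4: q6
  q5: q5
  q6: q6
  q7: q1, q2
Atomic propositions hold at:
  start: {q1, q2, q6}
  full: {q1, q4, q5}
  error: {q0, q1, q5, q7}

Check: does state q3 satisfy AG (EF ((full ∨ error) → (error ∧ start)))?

No

Sat(full ∨ error) = {q0, q1, q4, q5, q7}
Sat(error ∧ start) = {q1}
Sat((full ∨ error) → (error ∧ start)) = {q1, q2, q3, q6}
EF ((full ∨ error) → (error ∧ start)): least fixpoint, start Z0 = {q1, q2, q3, q6}, add states with some successor in Z. Z1 = {q1, q2, q3, q4, q6, q7}; fixed.
Sat(EF ((full ∨ error) → (error ∧ start))) = {q1, q2, q3, q4, q6, q7}
AG (EF ((full ∨ error) → (error ∧ start))): greatest fixpoint, start Z0 = {q1, q2, q3, q4, q6, q7}, keep only states in Sat with every successor in Z. Z1 = {q1, q2, q4, q6, q7}; fixed.
Sat(AG (EF ((full ∨ error) → (error ∧ start)))) = {q1, q2, q4, q6, q7}
q3 ∉ Sat(AG (EF ((full ∨ error) → (error ∧ start)))) = {q1, q2, q4, q6, q7}, so the formula does not hold at q3.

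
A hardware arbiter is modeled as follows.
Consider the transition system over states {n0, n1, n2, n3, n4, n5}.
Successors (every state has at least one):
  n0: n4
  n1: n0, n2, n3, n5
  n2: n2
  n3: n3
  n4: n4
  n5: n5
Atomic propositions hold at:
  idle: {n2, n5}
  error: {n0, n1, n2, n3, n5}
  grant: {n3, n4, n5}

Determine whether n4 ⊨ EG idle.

EG idle: greatest fixpoint, start Z0 = {n2, n5}, keep only states in Sat with some successor in Z. Already a fixed point.
Sat(EG idle) = {n2, n5}
n4 ∉ Sat(EG idle) = {n2, n5}, so the formula does not hold at n4.

No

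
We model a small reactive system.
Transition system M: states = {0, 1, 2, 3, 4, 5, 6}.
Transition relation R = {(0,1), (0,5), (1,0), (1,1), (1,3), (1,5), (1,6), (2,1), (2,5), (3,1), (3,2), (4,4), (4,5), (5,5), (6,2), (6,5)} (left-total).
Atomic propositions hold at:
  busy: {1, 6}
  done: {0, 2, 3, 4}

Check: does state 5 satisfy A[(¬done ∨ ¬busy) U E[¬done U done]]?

Sat(¬done) = {1, 5, 6}
Sat(¬busy) = {0, 2, 3, 4, 5}
Sat(¬done ∨ ¬busy) = {0, 1, 2, 3, 4, 5, 6}
E[¬done U done]: least fixpoint, start Z0 = Sat(done) = {0, 2, 3, 4}, add states in Sat(¬done) with some successor in Z. Z1 = {0, 1, 2, 3, 4, 6}; fixed.
Sat(E[¬done U done]) = {0, 1, 2, 3, 4, 6}
A[(¬done ∨ ¬busy) U E[¬done U done]]: least fixpoint, start Z0 = Sat(E[¬done U done]) = {0, 1, 2, 3, 4, 6}, add states in Sat(¬done ∨ ¬busy) with every successor in Z. Already a fixed point.
Sat(A[(¬done ∨ ¬busy) U E[¬done U done]]) = {0, 1, 2, 3, 4, 6}
5 ∉ Sat(A[(¬done ∨ ¬busy) U E[¬done U done]]) = {0, 1, 2, 3, 4, 6}, so the formula does not hold at 5.

No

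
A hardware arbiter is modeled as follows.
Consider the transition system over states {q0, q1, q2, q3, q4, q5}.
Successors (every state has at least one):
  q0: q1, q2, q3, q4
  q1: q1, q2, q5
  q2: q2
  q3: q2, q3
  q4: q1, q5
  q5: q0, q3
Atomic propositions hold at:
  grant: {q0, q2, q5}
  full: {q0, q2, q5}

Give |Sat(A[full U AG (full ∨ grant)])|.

Sat(full ∨ grant) = {q0, q2, q5}
AG (full ∨ grant): greatest fixpoint, start Z0 = {q0, q2, q5}, keep only states in Sat with every successor in Z. Z1 = {q2}; fixed.
Sat(AG (full ∨ grant)) = {q2}
A[full U AG (full ∨ grant)]: least fixpoint, start Z0 = Sat(AG (full ∨ grant)) = {q2}, add states in Sat(full) with every successor in Z. Already a fixed point.
Sat(A[full U AG (full ∨ grant)]) = {q2}
|Sat(A[full U AG (full ∨ grant)])| = |{q2}| = 1.

1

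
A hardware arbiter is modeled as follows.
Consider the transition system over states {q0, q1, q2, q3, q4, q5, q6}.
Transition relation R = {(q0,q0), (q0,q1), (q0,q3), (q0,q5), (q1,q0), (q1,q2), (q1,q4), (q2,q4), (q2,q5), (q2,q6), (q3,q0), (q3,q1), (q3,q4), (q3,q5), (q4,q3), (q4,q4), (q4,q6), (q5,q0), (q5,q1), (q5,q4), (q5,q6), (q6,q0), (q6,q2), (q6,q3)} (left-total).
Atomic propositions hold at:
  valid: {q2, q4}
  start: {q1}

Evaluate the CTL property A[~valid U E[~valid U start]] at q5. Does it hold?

Sat(~valid) = {q0, q1, q3, q5, q6}
E[~valid U start]: least fixpoint, start Z0 = Sat(start) = {q1}, add states in Sat(~valid) with some successor in Z. Z1 = {q0, q1, q3, q5}; Z2 = {q0, q1, q3, q5, q6}; fixed.
Sat(E[~valid U start]) = {q0, q1, q3, q5, q6}
A[~valid U E[~valid U start]]: least fixpoint, start Z0 = Sat(E[~valid U start]) = {q0, q1, q3, q5, q6}, add states in Sat(~valid) with every successor in Z. Already a fixed point.
Sat(A[~valid U E[~valid U start]]) = {q0, q1, q3, q5, q6}
q5 ∈ Sat(A[~valid U E[~valid U start]]) = {q0, q1, q3, q5, q6}, so the formula holds at q5.

Yes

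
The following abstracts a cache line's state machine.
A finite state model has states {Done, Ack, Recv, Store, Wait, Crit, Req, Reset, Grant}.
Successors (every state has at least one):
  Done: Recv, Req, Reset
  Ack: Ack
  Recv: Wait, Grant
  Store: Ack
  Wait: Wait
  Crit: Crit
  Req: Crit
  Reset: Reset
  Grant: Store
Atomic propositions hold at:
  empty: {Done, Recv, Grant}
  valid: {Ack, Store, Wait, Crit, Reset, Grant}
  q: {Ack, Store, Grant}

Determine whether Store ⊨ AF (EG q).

EG q: greatest fixpoint, start Z0 = {Ack, Store, Grant}, keep only states in Sat with some successor in Z. Already a fixed point.
Sat(EG q) = {Ack, Store, Grant}
AF (EG q): least fixpoint, start Z0 = {Ack, Store, Grant}, add states with every successor in Z. Already a fixed point.
Sat(AF (EG q)) = {Ack, Store, Grant}
Store ∈ Sat(AF (EG q)) = {Ack, Store, Grant}, so the formula holds at Store.

Yes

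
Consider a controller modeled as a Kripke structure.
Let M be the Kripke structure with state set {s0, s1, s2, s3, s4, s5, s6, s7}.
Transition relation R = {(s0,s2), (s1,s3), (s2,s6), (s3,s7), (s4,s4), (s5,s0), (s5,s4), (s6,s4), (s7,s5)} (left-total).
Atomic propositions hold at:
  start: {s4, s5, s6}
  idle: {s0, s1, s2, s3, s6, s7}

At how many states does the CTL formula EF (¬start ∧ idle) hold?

6

Sat(¬start) = {s0, s1, s2, s3, s7}
Sat(¬start ∧ idle) = {s0, s1, s2, s3, s7}
EF (¬start ∧ idle): least fixpoint, start Z0 = {s0, s1, s2, s3, s7}, add states with some successor in Z. Z1 = {s0, s1, s2, s3, s5, s7}; fixed.
Sat(EF (¬start ∧ idle)) = {s0, s1, s2, s3, s5, s7}
|Sat(EF (¬start ∧ idle))| = |{s0, s1, s2, s3, s5, s7}| = 6.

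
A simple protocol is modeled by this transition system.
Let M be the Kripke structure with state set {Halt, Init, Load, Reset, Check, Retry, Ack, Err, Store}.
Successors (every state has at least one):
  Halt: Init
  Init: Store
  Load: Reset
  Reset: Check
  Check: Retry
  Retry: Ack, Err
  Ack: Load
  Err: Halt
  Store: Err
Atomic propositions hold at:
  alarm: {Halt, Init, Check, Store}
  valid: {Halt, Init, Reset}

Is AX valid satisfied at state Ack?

Sat(AX valid) = {s : every successor in {Halt, Init, Reset}} = {Halt, Load, Err}
Ack ∉ Sat(AX valid) = {Halt, Load, Err}, so the formula does not hold at Ack.

No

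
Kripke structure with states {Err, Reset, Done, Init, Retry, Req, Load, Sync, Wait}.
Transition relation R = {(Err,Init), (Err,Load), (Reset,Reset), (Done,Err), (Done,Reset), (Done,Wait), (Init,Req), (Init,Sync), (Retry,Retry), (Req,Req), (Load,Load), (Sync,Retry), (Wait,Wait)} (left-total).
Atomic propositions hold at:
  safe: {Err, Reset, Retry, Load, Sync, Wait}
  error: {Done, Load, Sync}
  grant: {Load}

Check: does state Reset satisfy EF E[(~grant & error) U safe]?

Yes

Sat(~grant) = {Err, Reset, Done, Init, Retry, Req, Sync, Wait}
Sat(~grant & error) = {Done, Sync}
E[(~grant & error) U safe]: least fixpoint, start Z0 = Sat(safe) = {Err, Reset, Retry, Load, Sync, Wait}, add states in Sat(~grant & error) with some successor in Z. Z1 = {Err, Reset, Done, Retry, Load, Sync, Wait}; fixed.
Sat(E[(~grant & error) U safe]) = {Err, Reset, Done, Retry, Load, Sync, Wait}
EF E[(~grant & error) U safe]: least fixpoint, start Z0 = {Err, Reset, Done, Retry, Load, Sync, Wait}, add states with some successor in Z. Z1 = {Err, Reset, Done, Init, Retry, Load, Sync, Wait}; fixed.
Sat(EF E[(~grant & error) U safe]) = {Err, Reset, Done, Init, Retry, Load, Sync, Wait}
Reset ∈ Sat(EF E[(~grant & error) U safe]) = {Err, Reset, Done, Init, Retry, Load, Sync, Wait}, so the formula holds at Reset.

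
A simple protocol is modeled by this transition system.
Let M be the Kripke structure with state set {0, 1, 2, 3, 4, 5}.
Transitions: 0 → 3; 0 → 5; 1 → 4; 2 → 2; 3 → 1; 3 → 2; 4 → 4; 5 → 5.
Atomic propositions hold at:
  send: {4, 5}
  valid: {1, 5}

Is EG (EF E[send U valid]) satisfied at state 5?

Yes

E[send U valid]: least fixpoint, start Z0 = Sat(valid) = {1, 5}, add states in Sat(send) with some successor in Z. Already a fixed point.
Sat(E[send U valid]) = {1, 5}
EF E[send U valid]: least fixpoint, start Z0 = {1, 5}, add states with some successor in Z. Z1 = {0, 1, 3, 5}; fixed.
Sat(EF E[send U valid]) = {0, 1, 3, 5}
EG (EF E[send U valid]): greatest fixpoint, start Z0 = {0, 1, 3, 5}, keep only states in Sat with some successor in Z. Z1 = {0, 3, 5}; Z2 = {0, 5}; fixed.
Sat(EG (EF E[send U valid])) = {0, 5}
5 ∈ Sat(EG (EF E[send U valid])) = {0, 5}, so the formula holds at 5.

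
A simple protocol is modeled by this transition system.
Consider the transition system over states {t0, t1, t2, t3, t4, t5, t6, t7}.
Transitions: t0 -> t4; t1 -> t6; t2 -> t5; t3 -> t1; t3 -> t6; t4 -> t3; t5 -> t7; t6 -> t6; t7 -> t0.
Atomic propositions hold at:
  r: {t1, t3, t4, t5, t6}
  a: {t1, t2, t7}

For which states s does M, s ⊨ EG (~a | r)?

Sat(~a) = {t0, t3, t4, t5, t6}
Sat(~a | r) = {t0, t1, t3, t4, t5, t6}
EG (~a | r): greatest fixpoint, start Z0 = {t0, t1, t3, t4, t5, t6}, keep only states in Sat with some successor in Z. Z1 = {t0, t1, t3, t4, t6}; fixed.
Sat(EG (~a | r)) = {t0, t1, t3, t4, t6}

{t0, t1, t3, t4, t6}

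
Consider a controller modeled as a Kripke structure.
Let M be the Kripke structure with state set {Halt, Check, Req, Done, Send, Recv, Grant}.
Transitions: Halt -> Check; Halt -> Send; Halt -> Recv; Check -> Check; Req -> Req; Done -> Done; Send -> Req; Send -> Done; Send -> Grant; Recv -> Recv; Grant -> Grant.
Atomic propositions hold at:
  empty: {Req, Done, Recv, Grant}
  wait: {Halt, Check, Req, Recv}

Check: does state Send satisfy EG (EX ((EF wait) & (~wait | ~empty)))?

No

EF wait: least fixpoint, start Z0 = {Halt, Check, Req, Recv}, add states with some successor in Z. Z1 = {Halt, Check, Req, Send, Recv}; fixed.
Sat(EF wait) = {Halt, Check, Req, Send, Recv}
Sat(~wait) = {Done, Send, Grant}
Sat(~empty) = {Halt, Check, Send}
Sat(~wait | ~empty) = {Halt, Check, Done, Send, Grant}
Sat((EF wait) & (~wait | ~empty)) = {Halt, Check, Send}
Sat(EX ((EF wait) & (~wait | ~empty))) = {s : some successor in {Halt, Check, Send}} = {Halt, Check}
EG (EX ((EF wait) & (~wait | ~empty))): greatest fixpoint, start Z0 = {Halt, Check}, keep only states in Sat with some successor in Z. Already a fixed point.
Sat(EG (EX ((EF wait) & (~wait | ~empty)))) = {Halt, Check}
Send ∉ Sat(EG (EX ((EF wait) & (~wait | ~empty)))) = {Halt, Check}, so the formula does not hold at Send.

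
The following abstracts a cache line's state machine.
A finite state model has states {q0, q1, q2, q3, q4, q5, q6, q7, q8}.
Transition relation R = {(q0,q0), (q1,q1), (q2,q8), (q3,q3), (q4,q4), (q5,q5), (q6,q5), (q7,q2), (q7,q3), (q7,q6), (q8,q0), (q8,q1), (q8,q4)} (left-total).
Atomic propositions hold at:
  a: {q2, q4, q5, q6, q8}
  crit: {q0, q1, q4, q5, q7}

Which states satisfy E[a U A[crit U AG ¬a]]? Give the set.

{q0, q1, q2, q3, q8}

Sat(¬a) = {q0, q1, q3, q7}
AG ¬a: greatest fixpoint, start Z0 = {q0, q1, q3, q7}, keep only states in Sat with every successor in Z. Z1 = {q0, q1, q3}; fixed.
Sat(AG ¬a) = {q0, q1, q3}
A[crit U AG ¬a]: least fixpoint, start Z0 = Sat(AG ¬a) = {q0, q1, q3}, add states in Sat(crit) with every successor in Z. Already a fixed point.
Sat(A[crit U AG ¬a]) = {q0, q1, q3}
E[a U A[crit U AG ¬a]]: least fixpoint, start Z0 = Sat(A[crit U AG ¬a]) = {q0, q1, q3}, add states in Sat(a) with some successor in Z. Z1 = {q0, q1, q3, q8}; Z2 = {q0, q1, q2, q3, q8}; fixed.
Sat(E[a U A[crit U AG ¬a]]) = {q0, q1, q2, q3, q8}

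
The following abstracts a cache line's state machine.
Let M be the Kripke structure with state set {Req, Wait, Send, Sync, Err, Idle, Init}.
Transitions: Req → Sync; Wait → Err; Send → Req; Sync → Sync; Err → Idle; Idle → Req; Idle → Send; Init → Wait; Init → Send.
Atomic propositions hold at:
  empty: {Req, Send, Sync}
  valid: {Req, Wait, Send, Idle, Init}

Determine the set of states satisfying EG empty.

{Req, Send, Sync}

EG empty: greatest fixpoint, start Z0 = {Req, Send, Sync}, keep only states in Sat with some successor in Z. Already a fixed point.
Sat(EG empty) = {Req, Send, Sync}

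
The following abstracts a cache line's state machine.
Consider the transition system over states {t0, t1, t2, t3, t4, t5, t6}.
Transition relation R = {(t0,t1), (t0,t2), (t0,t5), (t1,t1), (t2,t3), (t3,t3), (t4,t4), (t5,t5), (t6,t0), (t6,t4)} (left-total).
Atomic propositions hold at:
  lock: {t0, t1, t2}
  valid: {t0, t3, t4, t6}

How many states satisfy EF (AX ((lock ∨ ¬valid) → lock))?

6

Sat(¬valid) = {t1, t2, t5}
Sat(lock ∨ ¬valid) = {t0, t1, t2, t5}
Sat((lock ∨ ¬valid) → lock) = {t0, t1, t2, t3, t4, t6}
Sat(AX ((lock ∨ ¬valid) → lock)) = {s : every successor in {t0, t1, t2, t3, t4, t6}} = {t1, t2, t3, t4, t6}
EF (AX ((lock ∨ ¬valid) → lock)): least fixpoint, start Z0 = {t1, t2, t3, t4, t6}, add states with some successor in Z. Z1 = {t0, t1, t2, t3, t4, t6}; fixed.
Sat(EF (AX ((lock ∨ ¬valid) → lock))) = {t0, t1, t2, t3, t4, t6}
|Sat(EF (AX ((lock ∨ ¬valid) → lock)))| = |{t0, t1, t2, t3, t4, t6}| = 6.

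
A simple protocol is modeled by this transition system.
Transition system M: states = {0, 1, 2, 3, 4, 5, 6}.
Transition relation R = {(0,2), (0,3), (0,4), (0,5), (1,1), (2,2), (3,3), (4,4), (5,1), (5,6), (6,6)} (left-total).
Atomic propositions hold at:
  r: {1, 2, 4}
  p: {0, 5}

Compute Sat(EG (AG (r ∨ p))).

Sat(r ∨ p) = {0, 1, 2, 4, 5}
AG (r ∨ p): greatest fixpoint, start Z0 = {0, 1, 2, 4, 5}, keep only states in Sat with every successor in Z. Z1 = {1, 2, 4}; fixed.
Sat(AG (r ∨ p)) = {1, 2, 4}
EG (AG (r ∨ p)): greatest fixpoint, start Z0 = {1, 2, 4}, keep only states in Sat with some successor in Z. Already a fixed point.
Sat(EG (AG (r ∨ p))) = {1, 2, 4}

{1, 2, 4}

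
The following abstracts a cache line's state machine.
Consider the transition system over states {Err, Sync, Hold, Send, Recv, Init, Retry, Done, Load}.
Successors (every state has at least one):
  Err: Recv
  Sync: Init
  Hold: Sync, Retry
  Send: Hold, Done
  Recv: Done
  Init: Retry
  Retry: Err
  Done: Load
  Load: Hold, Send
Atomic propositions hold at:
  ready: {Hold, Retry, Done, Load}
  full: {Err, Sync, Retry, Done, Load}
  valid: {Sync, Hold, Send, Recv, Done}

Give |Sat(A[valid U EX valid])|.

6

Sat(EX valid) = {s : some successor in {Sync, Hold, Send, Recv, Done}} = {Err, Hold, Send, Recv, Load}
A[valid U EX valid]: least fixpoint, start Z0 = Sat(EX valid) = {Err, Hold, Send, Recv, Load}, add states in Sat(valid) with every successor in Z. Z1 = {Err, Hold, Send, Recv, Done, Load}; fixed.
Sat(A[valid U EX valid]) = {Err, Hold, Send, Recv, Done, Load}
|Sat(A[valid U EX valid])| = |{Err, Hold, Send, Recv, Done, Load}| = 6.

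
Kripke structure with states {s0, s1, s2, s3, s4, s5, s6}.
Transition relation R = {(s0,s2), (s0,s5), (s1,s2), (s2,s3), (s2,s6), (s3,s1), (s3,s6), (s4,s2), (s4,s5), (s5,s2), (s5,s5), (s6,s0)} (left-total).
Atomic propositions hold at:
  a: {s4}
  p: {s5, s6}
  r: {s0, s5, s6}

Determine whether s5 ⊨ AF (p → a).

No

Sat(p → a) = {s0, s1, s2, s3, s4}
AF (p → a): least fixpoint, start Z0 = {s0, s1, s2, s3, s4}, add states with every successor in Z. Z1 = {s0, s1, s2, s3, s4, s6}; fixed.
Sat(AF (p → a)) = {s0, s1, s2, s3, s4, s6}
s5 ∉ Sat(AF (p → a)) = {s0, s1, s2, s3, s4, s6}, so the formula does not hold at s5.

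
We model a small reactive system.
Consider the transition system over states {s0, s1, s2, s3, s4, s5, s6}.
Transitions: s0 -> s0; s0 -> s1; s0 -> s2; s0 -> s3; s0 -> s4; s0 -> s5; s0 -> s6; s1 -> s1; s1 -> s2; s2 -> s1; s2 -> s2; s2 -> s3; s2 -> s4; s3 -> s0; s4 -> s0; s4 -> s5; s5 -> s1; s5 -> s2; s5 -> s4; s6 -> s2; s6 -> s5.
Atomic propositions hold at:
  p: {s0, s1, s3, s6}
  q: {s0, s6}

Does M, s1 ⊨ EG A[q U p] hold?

A[q U p]: least fixpoint, start Z0 = Sat(p) = {s0, s1, s3, s6}, add states in Sat(q) with every successor in Z. Already a fixed point.
Sat(A[q U p]) = {s0, s1, s3, s6}
EG A[q U p]: greatest fixpoint, start Z0 = {s0, s1, s3, s6}, keep only states in Sat with some successor in Z. Z1 = {s0, s1, s3}; fixed.
Sat(EG A[q U p]) = {s0, s1, s3}
s1 ∈ Sat(EG A[q U p]) = {s0, s1, s3}, so the formula holds at s1.

Yes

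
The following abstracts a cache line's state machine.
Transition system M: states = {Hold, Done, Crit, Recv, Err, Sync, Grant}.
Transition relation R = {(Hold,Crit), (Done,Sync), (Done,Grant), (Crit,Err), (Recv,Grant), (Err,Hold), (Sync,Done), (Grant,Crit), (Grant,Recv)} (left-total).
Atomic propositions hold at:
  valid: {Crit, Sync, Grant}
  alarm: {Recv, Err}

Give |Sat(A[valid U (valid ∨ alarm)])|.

5

Sat(valid ∨ alarm) = {Crit, Recv, Err, Sync, Grant}
A[valid U (valid ∨ alarm)]: least fixpoint, start Z0 = Sat((valid ∨ alarm)) = {Crit, Recv, Err, Sync, Grant}, add states in Sat(valid) with every successor in Z. Already a fixed point.
Sat(A[valid U (valid ∨ alarm)]) = {Crit, Recv, Err, Sync, Grant}
|Sat(A[valid U (valid ∨ alarm)])| = |{Crit, Recv, Err, Sync, Grant}| = 5.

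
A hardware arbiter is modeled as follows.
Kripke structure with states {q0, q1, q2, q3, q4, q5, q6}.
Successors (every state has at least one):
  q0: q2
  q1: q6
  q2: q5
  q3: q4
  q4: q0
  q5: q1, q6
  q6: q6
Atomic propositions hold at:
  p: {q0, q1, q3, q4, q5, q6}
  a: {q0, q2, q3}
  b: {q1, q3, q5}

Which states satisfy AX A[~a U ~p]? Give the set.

Sat(~a) = {q1, q4, q5, q6}
Sat(~p) = {q2}
A[~a U ~p]: least fixpoint, start Z0 = Sat(~p) = {q2}, add states in Sat(~a) with every successor in Z. Already a fixed point.
Sat(A[~a U ~p]) = {q2}
Sat(AX A[~a U ~p]) = {s : every successor in {q2}} = {q0}

{q0}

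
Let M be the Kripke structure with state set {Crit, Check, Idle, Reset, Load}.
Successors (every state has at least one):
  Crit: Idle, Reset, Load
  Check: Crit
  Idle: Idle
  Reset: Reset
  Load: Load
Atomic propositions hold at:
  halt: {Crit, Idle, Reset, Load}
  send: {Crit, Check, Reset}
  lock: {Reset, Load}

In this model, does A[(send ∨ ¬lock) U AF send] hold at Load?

Sat(¬lock) = {Crit, Check, Idle}
Sat(send ∨ ¬lock) = {Crit, Check, Idle, Reset}
AF send: least fixpoint, start Z0 = {Crit, Check, Reset}, add states with every successor in Z. Already a fixed point.
Sat(AF send) = {Crit, Check, Reset}
A[(send ∨ ¬lock) U AF send]: least fixpoint, start Z0 = Sat(AF send) = {Crit, Check, Reset}, add states in Sat(send ∨ ¬lock) with every successor in Z. Already a fixed point.
Sat(A[(send ∨ ¬lock) U AF send]) = {Crit, Check, Reset}
Load ∉ Sat(A[(send ∨ ¬lock) U AF send]) = {Crit, Check, Reset}, so the formula does not hold at Load.

No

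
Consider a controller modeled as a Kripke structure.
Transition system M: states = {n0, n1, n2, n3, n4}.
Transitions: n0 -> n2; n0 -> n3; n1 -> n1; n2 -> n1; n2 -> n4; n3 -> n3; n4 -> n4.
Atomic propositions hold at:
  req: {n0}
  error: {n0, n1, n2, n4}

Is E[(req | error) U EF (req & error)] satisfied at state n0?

Sat(req | error) = {n0, n1, n2, n4}
Sat(req & error) = {n0}
EF (req & error): least fixpoint, start Z0 = {n0}, add states with some successor in Z. Already a fixed point.
Sat(EF (req & error)) = {n0}
E[(req | error) U EF (req & error)]: least fixpoint, start Z0 = Sat(EF (req & error)) = {n0}, add states in Sat(req | error) with some successor in Z. Already a fixed point.
Sat(E[(req | error) U EF (req & error)]) = {n0}
n0 ∈ Sat(E[(req | error) U EF (req & error)]) = {n0}, so the formula holds at n0.

Yes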